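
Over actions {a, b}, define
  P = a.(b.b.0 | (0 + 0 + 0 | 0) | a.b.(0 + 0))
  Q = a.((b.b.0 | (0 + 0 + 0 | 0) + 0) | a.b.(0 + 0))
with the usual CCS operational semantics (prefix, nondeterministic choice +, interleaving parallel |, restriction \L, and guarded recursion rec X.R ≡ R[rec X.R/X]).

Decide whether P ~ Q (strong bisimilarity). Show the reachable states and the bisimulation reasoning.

Reachable graph of P (10 states):
  m0 = a.(b.b.0 | (0 + 0 + 0 | 0) | a.b.(0 + 0)) | -a-> m1
  m1 = b.b.0 | (0 + 0 + 0 | 0) | a.b.(0 + 0) | -a-> m2, -b-> m3
  m2 = b.b.0 | (0 + 0 + 0 | 0) | b.(0 + 0) | -b-> m4, -b-> m5
  m3 = b.0 | (0 + 0 + 0 | 0) | a.b.(0 + 0) | -a-> m4, -b-> m6
  m4 = b.0 | (0 + 0 + 0 | 0) | b.(0 + 0) | -b-> m7, -b-> m8
  m5 = b.b.0 | (0 + 0 + 0 | 0) | (0 + 0) | -b-> m8
  m6 = 0 | (0 + 0 + 0 | 0) | a.b.(0 + 0) | -a-> m7
  m7 = 0 | (0 + 0 + 0 | 0) | b.(0 + 0) | -b-> m9
  m8 = b.0 | (0 + 0 + 0 | 0) | (0 + 0) | -b-> m9
  m9 = 0 | (0 + 0 + 0 | 0) | (0 + 0) | deadlocked
Reachable graph of Q (10 states):
  n0 = a.((b.b.0 | (0 + 0 + 0 | 0) + 0) | a.b.(0 + 0)) | -a-> n1
  n1 = (b.b.0 | (0 + 0 + 0 | 0) + 0) | a.b.(0 + 0) | -a-> n2, -b-> n3
  n2 = (b.b.0 | (0 + 0 + 0 | 0) + 0) | b.(0 + 0) | -b-> n4, -b-> n5
  n3 = b.0 | (0 + 0 + 0 | 0) | a.b.(0 + 0) | -a-> n5, -b-> n6
  n4 = (b.b.0 | (0 + 0 + 0 | 0) + 0) | (0 + 0) | -b-> n7
  n5 = b.0 | (0 + 0 + 0 | 0) | b.(0 + 0) | -b-> n7, -b-> n8
  n6 = 0 | (0 + 0 + 0 | 0) | a.b.(0 + 0) | -a-> n8
  n7 = b.0 | (0 + 0 + 0 | 0) | (0 + 0) | -b-> n9
  n8 = 0 | (0 + 0 + 0 | 0) | b.(0 + 0) | -b-> n9
  n9 = 0 | (0 + 0 + 0 | 0) | (0 + 0) | deadlocked
Bisimilarity quotient blocks:
  B0 = {m0, n0}
  B1 = {m1, n1}
  B2 = {m3, n3}
  B3 = {m4, m5, n4, n5}
  B4 = {m7, m8, n7, n8}
  B5 = {m9, n9}
  B6 = {m6, n6}
  B7 = {m2, n2}
m0 ∈ B0, n0 ∈ B0 → same block

YES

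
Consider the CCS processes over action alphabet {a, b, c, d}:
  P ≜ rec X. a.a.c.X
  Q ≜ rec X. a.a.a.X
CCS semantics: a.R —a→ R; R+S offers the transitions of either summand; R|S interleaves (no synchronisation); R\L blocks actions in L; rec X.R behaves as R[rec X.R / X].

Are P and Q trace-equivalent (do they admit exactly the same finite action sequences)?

P's transition system — 3 states:
  u0 = rec X. a.a.c.X → ··a··> u1
  u1 = a.c.(rec X. a.a.c.X) → ··a··> u2
  u2 = c.(rec X. a.a.c.X) → ··c··> u0
Q's transition system — 3 states:
  v0 = rec X. a.a.a.X → ··a··> v1
  v1 = a.a.(rec X. a.a.a.X) → ··a··> v2
  v2 = a.(rec X. a.a.a.X) → ··a··> v0
Trace ⟨aac⟩ through P, begin at {u0}:
  after a @ step 1: {u1}
  after a @ step 2: {u2}
  after c @ step 3: {u0}
  — P admits the full trace.
Trace ⟨aac⟩ through Q, begin at {v0}:
  after a @ step 1: {v1}
  after a @ step 2: {v2}
  after c @ step 3: no successor for Q

trace-distinct — witness ⟨aac⟩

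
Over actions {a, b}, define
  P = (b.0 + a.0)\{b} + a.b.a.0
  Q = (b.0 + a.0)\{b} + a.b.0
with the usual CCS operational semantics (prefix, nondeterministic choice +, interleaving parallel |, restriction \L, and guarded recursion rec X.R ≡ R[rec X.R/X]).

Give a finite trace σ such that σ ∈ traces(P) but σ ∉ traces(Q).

LTS(P): 5 reachable states
  m0 = (b.0 + a.0)\{b} + a.b.a.0 → =a=> m1, =a=> m2
  m1 = 0\{b} → ·
  m2 = b.a.0 → =b=> m3
  m3 = a.0 → =a=> m4
  m4 = 0 → ·
LTS(Q): 4 reachable states
  n0 = (b.0 + a.0)\{b} + a.b.0 → =a=> n1, =a=> n2
  n1 = 0\{b} → ·
  n2 = b.0 → =b=> n3
  n3 = 0 → ·
Trace ⟨aba⟩ through P, begin at {m0}:
  step 1 (a): {m1, m2}
  step 2 (b): {m3}
  step 3 (a): {m4}
  P completes σ.
Trace ⟨aba⟩ through Q, begin at {n0}:
  step 1 (a): {n1, n2}
  step 2 (b): {n3}
  step 3 (a): ∅ (Q stuck)

aba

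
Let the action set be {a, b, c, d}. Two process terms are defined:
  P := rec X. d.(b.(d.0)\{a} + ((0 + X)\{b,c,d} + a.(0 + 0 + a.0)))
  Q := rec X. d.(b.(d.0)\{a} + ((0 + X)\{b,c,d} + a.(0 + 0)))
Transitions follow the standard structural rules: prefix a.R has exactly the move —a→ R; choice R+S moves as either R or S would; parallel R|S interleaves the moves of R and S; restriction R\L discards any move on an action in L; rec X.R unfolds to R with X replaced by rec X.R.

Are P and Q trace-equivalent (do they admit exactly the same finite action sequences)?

trace-distinct — witness ⟨daa⟩

LTS(P): 6 reachable states
  s0 = rec X. d.(b.(d.0)\{a} + ((0 + X)\{b,c,d} + a.(0 + 0 + a.0))) | —d→ s1
  s1 = b.(d.0)\{a} + ((0 + (rec X. d.(b.(d.0)\{a} + ((0 + X)\{b,c,d} + a.(0 + 0 + a.0)))))\{b,c,d} + a.(0 + 0 + a.0)) | —a→ s2, —b→ s3
  s2 = 0 + 0 + a.0 | —a→ s4
  s3 = (d.0)\{a} | —d→ s5
  s4 = 0 | ∅
  s5 = 0\{a} | ∅
LTS(Q): 5 reachable states
  t0 = rec X. d.(b.(d.0)\{a} + ((0 + X)\{b,c,d} + a.(0 + 0))) | —d→ t1
  t1 = b.(d.0)\{a} + ((0 + (rec X. d.(b.(d.0)\{a} + ((0 + X)\{b,c,d} + a.(0 + 0)))))\{b,c,d} + a.(0 + 0)) | —a→ t2, —b→ t3
  t2 = 0 + 0 | ∅
  t3 = (d.0)\{a} | —d→ t4
  t4 = 0\{a} | ∅
Trace ⟨daa⟩ through P, begin at {s0}:
  after d @ step 1: {s1}
  after a @ step 2: {s2}
  after a @ step 3: {s4}
  — P admits the full trace.
Trace ⟨daa⟩ through Q, begin at {t0}:
  after d @ step 1: {t1}
  after a @ step 2: {t2}
  after a @ step 3: ∅  — Q cannot continue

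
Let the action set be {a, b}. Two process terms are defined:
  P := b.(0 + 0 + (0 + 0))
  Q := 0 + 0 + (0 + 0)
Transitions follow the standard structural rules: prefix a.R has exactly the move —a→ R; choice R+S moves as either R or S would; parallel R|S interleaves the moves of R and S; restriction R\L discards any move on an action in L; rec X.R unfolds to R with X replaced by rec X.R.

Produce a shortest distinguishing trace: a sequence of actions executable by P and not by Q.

P's transition system — 2 states:
  u0 = b.(0 + 0 + (0 + 0)) → =b=> u1
  u1 = 0 + 0 + (0 + 0) → deadlocked
Q's transition system — 1 states:
  v0 = 0 + 0 + (0 + 0) → deadlocked
Run σ = ⟨b⟩ on P: start {u0}
  step 1 (b): {u1}
  — P admits the full trace.
Run σ = ⟨b⟩ on Q: start {v0}
  step 1 (b): ∅  — Q cannot continue

b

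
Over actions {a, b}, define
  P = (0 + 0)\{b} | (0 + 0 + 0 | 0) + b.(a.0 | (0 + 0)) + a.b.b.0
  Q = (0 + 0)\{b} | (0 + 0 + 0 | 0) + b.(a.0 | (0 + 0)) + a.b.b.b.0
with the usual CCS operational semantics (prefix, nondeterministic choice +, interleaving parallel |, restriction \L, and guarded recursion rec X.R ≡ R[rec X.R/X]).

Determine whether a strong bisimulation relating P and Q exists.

not bisimilar

Reachable graph of P (6 states):
  s0 = (0 + 0)\{b} | (0 + 0 + 0 | 0) + b.(a.0 | (0 + 0)) + a.b.b.0 :: —a→ s1, —b→ s2
  s1 = b.b.0 :: —b→ s3
  s2 = a.0 | (0 + 0) :: —a→ s4
  s3 = b.0 :: —b→ s5
  s4 = 0 | (0 + 0) :: deadlocked
  s5 = 0 :: deadlocked
Reachable graph of Q (7 states):
  t0 = (0 + 0)\{b} | (0 + 0 + 0 | 0) + b.(a.0 | (0 + 0)) + a.b.b.b.0 :: —a→ t1, —b→ t2
  t1 = b.b.b.0 :: —b→ t3
  t2 = a.0 | (0 + 0) :: —a→ t4
  t3 = b.b.0 :: —b→ t5
  t4 = 0 | (0 + 0) :: deadlocked
  t5 = b.0 :: —b→ t6
  t6 = 0 :: deadlocked
Bisimilarity quotient blocks:
  B0 = {s0}
  B1 = {s1, t3}
  B2 = {s3, t5}
  B3 = {s4, s5, t4, t6}
  B4 = {s2, t2}
  B5 = {t0}
  B6 = {t1}
s0 ∈ B0, t0 ∈ B5 → different blocks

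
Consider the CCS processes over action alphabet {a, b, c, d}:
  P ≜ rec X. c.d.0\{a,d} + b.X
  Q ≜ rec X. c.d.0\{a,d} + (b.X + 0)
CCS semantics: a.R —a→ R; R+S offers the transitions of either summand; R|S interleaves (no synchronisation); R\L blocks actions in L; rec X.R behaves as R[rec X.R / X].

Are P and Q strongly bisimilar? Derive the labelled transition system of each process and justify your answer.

YES

P's transition system — 3 states:
  m0 = rec X. c.d.0\{a,d} + b.X | =b=> m0, =c=> m1
  m1 = d.0\{a,d} | =d=> m2
  m2 = 0\{a,d} | deadlocked
Q's transition system — 3 states:
  n0 = rec X. c.d.0\{a,d} + (b.X + 0) | =b=> n0, =c=> n1
  n1 = d.0\{a,d} | =d=> n2
  n2 = 0\{a,d} | deadlocked
Bisimilarity quotient blocks:
  B0 = {m0, n0}
  B1 = {m1, n1}
  B2 = {m2, n2}
m0 ∈ B0, n0 ∈ B0 → same block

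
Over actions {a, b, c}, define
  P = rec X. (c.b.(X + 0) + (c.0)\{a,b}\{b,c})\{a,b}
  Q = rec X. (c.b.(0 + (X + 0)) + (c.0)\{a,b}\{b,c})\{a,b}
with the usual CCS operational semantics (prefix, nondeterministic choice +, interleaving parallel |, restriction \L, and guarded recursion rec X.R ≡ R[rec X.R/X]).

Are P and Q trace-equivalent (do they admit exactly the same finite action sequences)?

LTS(P): 2 reachable states
  m0 = rec X. (c.b.(X + 0) + (c.0)\{a,b}\{b,c})\{a,b} has moves -c-> m1
  m1 = (b.((rec X. (c.b.(X + 0) + (c.0)\{a,b}\{b,c})\{a,b}) + 0))\{a,b} has moves ·
LTS(Q): 2 reachable states
  n0 = rec X. (c.b.(0 + (X + 0)) + (c.0)\{a,b}\{b,c})\{a,b} has moves -c-> n1
  n1 = (b.(0 + ((rec X. (c.b.(0 + (X + 0)) + (c.0)\{a,b}\{b,c})\{a,b}) + 0)))\{a,b} has moves ·
Coarsest stable partition (strong bisimilarity classes):
  B0 = {m0, n0}
  B1 = {m1, n1}
m0 ∈ B0, n0 ∈ B0 → same block
Bisimilar ⇒ trace-equivalent.

traces(P) = traces(Q)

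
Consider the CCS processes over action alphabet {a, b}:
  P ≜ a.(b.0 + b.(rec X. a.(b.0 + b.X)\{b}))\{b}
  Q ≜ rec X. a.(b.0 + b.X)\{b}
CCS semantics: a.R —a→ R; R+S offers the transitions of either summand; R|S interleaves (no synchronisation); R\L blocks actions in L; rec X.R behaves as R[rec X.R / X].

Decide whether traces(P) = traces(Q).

LTS(P): 2 reachable states
  u0 = a.(b.0 + b.(rec X. a.(b.0 + b.X)\{b}))\{b} → --a--▸ u1
  u1 = (b.0 + b.(rec X. a.(b.0 + b.X)\{b}))\{b} → ∅
LTS(Q): 2 reachable states
  v0 = rec X. a.(b.0 + b.X)\{b} → --a--▸ v1
  v1 = (b.0 + b.(rec X. a.(b.0 + b.X)\{b}))\{b} → ∅
Coarsest stable partition (strong bisimilarity classes):
  B0 = {u0, v0}
  B1 = {u1, v1}
u0 ∈ B0, v0 ∈ B0 → same block
Bisimilar ⇒ trace-equivalent.

YES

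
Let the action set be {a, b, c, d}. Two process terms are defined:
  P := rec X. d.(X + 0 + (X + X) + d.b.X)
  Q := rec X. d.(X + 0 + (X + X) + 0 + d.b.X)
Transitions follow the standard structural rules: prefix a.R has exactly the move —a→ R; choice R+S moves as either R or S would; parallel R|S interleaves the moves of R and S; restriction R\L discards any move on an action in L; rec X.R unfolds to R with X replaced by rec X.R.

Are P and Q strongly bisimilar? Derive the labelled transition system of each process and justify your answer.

bisimilar

P's transition system — 3 states:
  p0 = rec X. d.(X + 0 + (X + X) + d.b.X) → —d→ p1
  p1 = (rec X. d.(X + 0 + (X + X) + d.b.X)) + 0 + ((rec X. d.(X + 0 + (X + X) + d.b.X)) + (rec X. d.(X + 0 + (X + X) + d.b.X))) + d.b.(rec X. d.(X + 0 + (X + X) + d.b.X)) → —d→ p1, —d→ p2
  p2 = b.(rec X. d.(X + 0 + (X + X) + d.b.X)) → —b→ p0
Q's transition system — 3 states:
  q0 = rec X. d.(X + 0 + (X + X) + 0 + d.b.X) → —d→ q1
  q1 = (rec X. d.(X + 0 + (X + X) + 0 + d.b.X)) + 0 + ((rec X. d.(X + 0 + (X + X) + 0 + d.b.X)) + (rec X. d.(X + 0 + (X + X) + 0 + d.b.X))) + 0 + d.b.(rec X. d.(X + 0 + (X + X) + 0 + d.b.X)) → —d→ q1, —d→ q2
  q2 = b.(rec X. d.(X + 0 + (X + X) + 0 + d.b.X)) → —b→ q0
Partition-refinement fixed point:
  B0 = {p0, q0}
  B1 = {p1, q1}
  B2 = {p2, q2}
p0 ∈ B0, q0 ∈ B0 → same block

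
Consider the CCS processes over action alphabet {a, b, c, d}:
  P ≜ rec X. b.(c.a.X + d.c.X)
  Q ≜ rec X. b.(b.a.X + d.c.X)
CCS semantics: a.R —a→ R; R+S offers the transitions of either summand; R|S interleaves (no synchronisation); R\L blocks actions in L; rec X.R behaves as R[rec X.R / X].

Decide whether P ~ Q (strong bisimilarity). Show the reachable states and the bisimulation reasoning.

Reachable graph of P (4 states):
  u0 = rec X. b.(c.a.X + d.c.X) → =b=> u1
  u1 = c.a.(rec X. b.(c.a.X + d.c.X)) + d.c.(rec X. b.(c.a.X + d.c.X)) → =c=> u2, =d=> u3
  u2 = a.(rec X. b.(c.a.X + d.c.X)) → =a=> u0
  u3 = c.(rec X. b.(c.a.X + d.c.X)) → =c=> u0
Reachable graph of Q (4 states):
  v0 = rec X. b.(b.a.X + d.c.X) → =b=> v1
  v1 = b.a.(rec X. b.(b.a.X + d.c.X)) + d.c.(rec X. b.(b.a.X + d.c.X)) → =b=> v2, =d=> v3
  v2 = a.(rec X. b.(b.a.X + d.c.X)) → =a=> v0
  v3 = c.(rec X. b.(b.a.X + d.c.X)) → =c=> v0
Partition-refinement fixed point:
  B0 = {u0}
  B1 = {u1}
  B2 = {u3}
  B3 = {u2}
  B4 = {v0}
  B5 = {v1}
  B6 = {v3}
  B7 = {v2}
u0 ∈ B0, v0 ∈ B4 → different blocks

NO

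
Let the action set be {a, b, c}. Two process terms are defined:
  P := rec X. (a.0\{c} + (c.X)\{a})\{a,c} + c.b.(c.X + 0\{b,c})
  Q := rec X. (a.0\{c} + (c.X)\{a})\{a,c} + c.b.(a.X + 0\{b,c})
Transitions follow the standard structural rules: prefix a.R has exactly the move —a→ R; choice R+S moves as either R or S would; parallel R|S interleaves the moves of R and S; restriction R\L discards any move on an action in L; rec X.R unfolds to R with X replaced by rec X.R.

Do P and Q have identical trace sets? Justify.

LTS(P): 3 reachable states
  m0 = rec X. (a.0\{c} + (c.X)\{a})\{a,c} + c.b.(c.X + 0\{b,c}) → —c→ m1
  m1 = b.(c.(rec X. (a.0\{c} + (c.X)\{a})\{a,c} + c.b.(c.X + 0\{b,c})) + 0\{b,c}) → —b→ m2
  m2 = c.(rec X. (a.0\{c} + (c.X)\{a})\{a,c} + c.b.(c.X + 0\{b,c})) + 0\{b,c} → —c→ m0
LTS(Q): 3 reachable states
  n0 = rec X. (a.0\{c} + (c.X)\{a})\{a,c} + c.b.(a.X + 0\{b,c}) → —c→ n1
  n1 = b.(a.(rec X. (a.0\{c} + (c.X)\{a})\{a,c} + c.b.(a.X + 0\{b,c})) + 0\{b,c}) → —b→ n2
  n2 = a.(rec X. (a.0\{c} + (c.X)\{a})\{a,c} + c.b.(a.X + 0\{b,c})) + 0\{b,c} → —a→ n0
Trace ⟨cbc⟩ through P, begin at {m0}:
  after c @ step 1: {m1}
  after b @ step 2: {m2}
  after c @ step 3: {m0}
  — P admits the full trace.
Trace ⟨cbc⟩ through Q, begin at {n0}:
  after c @ step 1: {n1}
  after b @ step 2: {n2}
  after c @ step 3: ∅ (Q stuck)

traces(P) ≠ traces(Q) — witness ⟨cbc⟩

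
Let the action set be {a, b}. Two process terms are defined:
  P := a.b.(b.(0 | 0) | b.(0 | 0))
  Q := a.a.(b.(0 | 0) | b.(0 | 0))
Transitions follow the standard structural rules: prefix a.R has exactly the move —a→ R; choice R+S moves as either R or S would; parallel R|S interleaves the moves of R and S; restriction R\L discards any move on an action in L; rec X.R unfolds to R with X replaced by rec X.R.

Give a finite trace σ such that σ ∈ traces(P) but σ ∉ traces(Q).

ab

LTS(P): 6 reachable states
  s0 = a.b.(b.(0 | 0) | b.(0 | 0)) | --a--▸ s1
  s1 = b.(b.(0 | 0) | b.(0 | 0)) | --b--▸ s2
  s2 = b.(0 | 0) | b.(0 | 0) | --b--▸ s3, --b--▸ s4
  s3 = 0 | 0 | b.(0 | 0) | --b--▸ s5
  s4 = b.(0 | 0) | (0 | 0) | --b--▸ s5
  s5 = 0 | 0 | (0 | 0) | ∅
LTS(Q): 6 reachable states
  t0 = a.a.(b.(0 | 0) | b.(0 | 0)) | --a--▸ t1
  t1 = a.(b.(0 | 0) | b.(0 | 0)) | --a--▸ t2
  t2 = b.(0 | 0) | b.(0 | 0) | --b--▸ t3, --b--▸ t4
  t3 = 0 | 0 | b.(0 | 0) | --b--▸ t5
  t4 = b.(0 | 0) | (0 | 0) | --b--▸ t5
  t5 = 0 | 0 | (0 | 0) | ∅
Executing ab from P (initial set {s0}):
  [1] a ⇒ {s1}
  [2] b ⇒ {s2}
  P completes σ.
Executing ab from Q (initial set {t0}):
  [1] a ⇒ {t1}
  [2] b ⇒ no successor for Q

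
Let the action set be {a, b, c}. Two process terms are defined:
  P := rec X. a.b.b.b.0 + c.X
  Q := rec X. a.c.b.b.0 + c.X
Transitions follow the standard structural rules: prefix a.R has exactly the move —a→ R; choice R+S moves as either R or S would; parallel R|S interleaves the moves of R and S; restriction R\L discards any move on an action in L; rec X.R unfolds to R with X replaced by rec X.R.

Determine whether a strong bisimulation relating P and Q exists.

LTS(P): 5 reachable states
  m0 = rec X. a.b.b.b.0 + c.X | --a--▸ m1, --c--▸ m0
  m1 = b.b.b.0 | --b--▸ m2
  m2 = b.b.0 | --b--▸ m3
  m3 = b.0 | --b--▸ m4
  m4 = 0 | stopped
LTS(Q): 5 reachable states
  n0 = rec X. a.c.b.b.0 + c.X | --a--▸ n1, --c--▸ n0
  n1 = c.b.b.0 | --c--▸ n2
  n2 = b.b.0 | --b--▸ n3
  n3 = b.0 | --b--▸ n4
  n4 = 0 | stopped
Partition-refinement fixed point:
  B0 = {m0}
  B1 = {m1}
  B2 = {m2, n2}
  B3 = {m3, n3}
  B4 = {m4, n4}
  B5 = {n0}
  B6 = {n1}
m0 ∈ B0, n0 ∈ B5 → different blocks

not bisimilar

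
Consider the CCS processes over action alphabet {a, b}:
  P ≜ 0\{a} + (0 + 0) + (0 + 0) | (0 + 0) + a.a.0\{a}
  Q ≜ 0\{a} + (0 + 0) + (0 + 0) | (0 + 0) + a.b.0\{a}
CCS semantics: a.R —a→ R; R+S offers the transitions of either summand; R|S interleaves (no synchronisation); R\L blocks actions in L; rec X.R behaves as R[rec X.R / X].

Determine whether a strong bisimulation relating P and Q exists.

NO

P's transition system — 3 states:
  m0 = 0\{a} + (0 + 0) + (0 + 0) | (0 + 0) + a.a.0\{a} → -a-> m1
  m1 = a.0\{a} → -a-> m2
  m2 = 0\{a} → (no moves)
Q's transition system — 3 states:
  n0 = 0\{a} + (0 + 0) + (0 + 0) | (0 + 0) + a.b.0\{a} → -a-> n1
  n1 = b.0\{a} → -b-> n2
  n2 = 0\{a} → (no moves)
Partition-refinement fixed point:
  B0 = {m0}
  B1 = {m1}
  B2 = {m2, n2}
  B3 = {n0}
  B4 = {n1}
m0 ∈ B0, n0 ∈ B3 → different blocks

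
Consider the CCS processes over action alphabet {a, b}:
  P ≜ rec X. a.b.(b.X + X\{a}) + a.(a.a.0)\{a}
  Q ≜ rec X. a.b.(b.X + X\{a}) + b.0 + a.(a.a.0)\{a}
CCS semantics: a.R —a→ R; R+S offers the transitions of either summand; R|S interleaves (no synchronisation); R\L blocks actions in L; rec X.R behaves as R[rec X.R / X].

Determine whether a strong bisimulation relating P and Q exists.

not bisimilar

Reachable graph of P (4 states):
  s0 = rec X. a.b.(b.X + X\{a}) + a.(a.a.0)\{a} :: ··a··> s1, ··a··> s2
  s1 = (a.a.0)\{a} :: (no moves)
  s2 = b.(b.(rec X. a.b.(b.X + X\{a}) + a.(a.a.0)\{a}) + (rec X. a.b.(b.X + X\{a}) + a.(a.a.0)\{a})\{a}) :: ··b··> s3
  s3 = b.(rec X. a.b.(b.X + X\{a}) + a.(a.a.0)\{a}) + (rec X. a.b.(b.X + X\{a}) + a.(a.a.0)\{a})\{a} :: ··b··> s0
Reachable graph of Q (6 states):
  t0 = rec X. a.b.(b.X + X\{a}) + b.0 + a.(a.a.0)\{a} :: ··a··> t1, ··a··> t2, ··b··> t3
  t1 = (a.a.0)\{a} :: (no moves)
  t2 = b.(b.(rec X. a.b.(b.X + X\{a}) + b.0 + a.(a.a.0)\{a}) + (rec X. a.b.(b.X + X\{a}) + b.0 + a.(a.a.0)\{a})\{a}) :: ··b··> t4
  t3 = 0 :: (no moves)
  t4 = b.(rec X. a.b.(b.X + X\{a}) + b.0 + a.(a.a.0)\{a}) + (rec X. a.b.(b.X + X\{a}) + b.0 + a.(a.a.0)\{a})\{a} :: ··b··> t0, ··b··> t5
  t5 = 0\{a} :: (no moves)
Coarsest stable partition (strong bisimilarity classes):
  B0 = {s0}
  B1 = {s1, t1, t3, t5}
  B2 = {s2}
  B3 = {s3}
  B4 = {t0}
  B5 = {t2}
  B6 = {t4}
s0 ∈ B0, t0 ∈ B4 → different blocks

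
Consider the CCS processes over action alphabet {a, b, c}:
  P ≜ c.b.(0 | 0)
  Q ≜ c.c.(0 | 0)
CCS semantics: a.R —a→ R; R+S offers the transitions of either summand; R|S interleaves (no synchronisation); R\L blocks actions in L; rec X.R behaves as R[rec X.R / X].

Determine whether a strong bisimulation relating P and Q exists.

LTS(P): 3 reachable states
  s0 = c.b.(0 | 0) → --c--▸ s1
  s1 = b.(0 | 0) → --b--▸ s2
  s2 = 0 | 0 → stopped
LTS(Q): 3 reachable states
  t0 = c.c.(0 | 0) → --c--▸ t1
  t1 = c.(0 | 0) → --c--▸ t2
  t2 = 0 | 0 → stopped
Partition-refinement fixed point:
  B0 = {s0}
  B1 = {s1}
  B2 = {s2, t2}
  B3 = {t0}
  B4 = {t1}
s0 ∈ B0, t0 ∈ B3 → different blocks

P ≁ Q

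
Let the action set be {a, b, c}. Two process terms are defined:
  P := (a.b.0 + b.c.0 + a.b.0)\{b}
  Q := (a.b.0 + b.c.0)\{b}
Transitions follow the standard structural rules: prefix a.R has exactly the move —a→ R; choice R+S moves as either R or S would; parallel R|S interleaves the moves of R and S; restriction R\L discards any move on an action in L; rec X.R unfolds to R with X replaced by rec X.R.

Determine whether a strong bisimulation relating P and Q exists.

P ~ Q

LTS(P): 2 reachable states
  m0 = (a.b.0 + b.c.0 + a.b.0)\{b} | --a--▸ m1
  m1 = (b.0)\{b} | stopped
LTS(Q): 2 reachable states
  n0 = (a.b.0 + b.c.0)\{b} | --a--▸ n1
  n1 = (b.0)\{b} | stopped
Coarsest stable partition (strong bisimilarity classes):
  B0 = {m0, n0}
  B1 = {m1, n1}
m0 ∈ B0, n0 ∈ B0 → same block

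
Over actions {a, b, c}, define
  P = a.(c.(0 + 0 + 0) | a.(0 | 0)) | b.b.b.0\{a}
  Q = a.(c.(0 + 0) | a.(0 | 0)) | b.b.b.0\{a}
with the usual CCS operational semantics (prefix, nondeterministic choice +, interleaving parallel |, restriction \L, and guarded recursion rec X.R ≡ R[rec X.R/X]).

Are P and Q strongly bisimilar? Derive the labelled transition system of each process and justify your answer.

Reachable graph of P (20 states):
  m0 = a.(c.(0 + 0 + 0) | a.(0 | 0)) | b.b.b.0\{a} has moves --a--▸ m1, --b--▸ m2
  m1 = c.(0 + 0 + 0) | a.(0 | 0) | b.b.b.0\{a} has moves --a--▸ m3, --b--▸ m4, --c--▸ m5
  m2 = a.(c.(0 + 0 + 0) | a.(0 | 0)) | b.b.0\{a} has moves --a--▸ m4, --b--▸ m6
  m3 = c.(0 + 0 + 0) | (0 | 0) | b.b.b.0\{a} has moves --b--▸ m7, --c--▸ m8
  m4 = c.(0 + 0 + 0) | a.(0 | 0) | b.b.0\{a} has moves --a--▸ m7, --b--▸ m9, --c--▸ m10
  m5 = (0 + 0 + 0) | a.(0 | 0) | b.b.b.0\{a} has moves --a--▸ m8, --b--▸ m10
  m6 = a.(c.(0 + 0 + 0) | a.(0 | 0)) | b.0\{a} has moves --a--▸ m9, --b--▸ m11
  m7 = c.(0 + 0 + 0) | (0 | 0) | b.b.0\{a} has moves --b--▸ m12, --c--▸ m13
  m8 = (0 + 0 + 0) | (0 | 0) | b.b.b.0\{a} has moves --b--▸ m13
  m9 = c.(0 + 0 + 0) | a.(0 | 0) | b.0\{a} has moves --a--▸ m12, --b--▸ m14, --c--▸ m15
  m10 = (0 + 0 + 0) | a.(0 | 0) | b.b.0\{a} has moves --a--▸ m13, --b--▸ m15
  m11 = a.(c.(0 + 0 + 0) | a.(0 | 0)) | 0\{a} has moves --a--▸ m14
  m12 = c.(0 + 0 + 0) | (0 | 0) | b.0\{a} has moves --b--▸ m16, --c--▸ m17
  m13 = (0 + 0 + 0) | (0 | 0) | b.b.0\{a} has moves --b--▸ m17
  m14 = c.(0 + 0 + 0) | a.(0 | 0) | 0\{a} has moves --a--▸ m16, --c--▸ m18
  m15 = (0 + 0 + 0) | a.(0 | 0) | b.0\{a} has moves --a--▸ m17, --b--▸ m18
  m16 = c.(0 + 0 + 0) | (0 | 0) | 0\{a} has moves --c--▸ m19
  m17 = (0 + 0 + 0) | (0 | 0) | b.0\{a} has moves --b--▸ m19
  m18 = (0 + 0 + 0) | a.(0 | 0) | 0\{a} has moves --a--▸ m19
  m19 = (0 + 0 + 0) | (0 | 0) | 0\{a} has moves deadlocked
Reachable graph of Q (20 states):
  n0 = a.(c.(0 + 0) | a.(0 | 0)) | b.b.b.0\{a} has moves --a--▸ n1, --b--▸ n2
  n1 = c.(0 + 0) | a.(0 | 0) | b.b.b.0\{a} has moves --a--▸ n3, --b--▸ n4, --c--▸ n5
  n2 = a.(c.(0 + 0) | a.(0 | 0)) | b.b.0\{a} has moves --a--▸ n4, --b--▸ n6
  n3 = c.(0 + 0) | (0 | 0) | b.b.b.0\{a} has moves --b--▸ n7, --c--▸ n8
  n4 = c.(0 + 0) | a.(0 | 0) | b.b.0\{a} has moves --a--▸ n7, --b--▸ n9, --c--▸ n10
  n5 = (0 + 0) | a.(0 | 0) | b.b.b.0\{a} has moves --a--▸ n8, --b--▸ n10
  n6 = a.(c.(0 + 0) | a.(0 | 0)) | b.0\{a} has moves --a--▸ n9, --b--▸ n11
  n7 = c.(0 + 0) | (0 | 0) | b.b.0\{a} has moves --b--▸ n12, --c--▸ n13
  n8 = (0 + 0) | (0 | 0) | b.b.b.0\{a} has moves --b--▸ n13
  n9 = c.(0 + 0) | a.(0 | 0) | b.0\{a} has moves --a--▸ n12, --b--▸ n14, --c--▸ n15
  n10 = (0 + 0) | a.(0 | 0) | b.b.0\{a} has moves --a--▸ n13, --b--▸ n15
  n11 = a.(c.(0 + 0) | a.(0 | 0)) | 0\{a} has moves --a--▸ n14
  n12 = c.(0 + 0) | (0 | 0) | b.0\{a} has moves --b--▸ n16, --c--▸ n17
  n13 = (0 + 0) | (0 | 0) | b.b.0\{a} has moves --b--▸ n17
  n14 = c.(0 + 0) | a.(0 | 0) | 0\{a} has moves --a--▸ n16, --c--▸ n18
  n15 = (0 + 0) | a.(0 | 0) | b.0\{a} has moves --a--▸ n17, --b--▸ n18
  n16 = c.(0 + 0) | (0 | 0) | 0\{a} has moves --c--▸ n19
  n17 = (0 + 0) | (0 | 0) | b.0\{a} has moves --b--▸ n19
  n18 = (0 + 0) | a.(0 | 0) | 0\{a} has moves --a--▸ n19
  n19 = (0 + 0) | (0 | 0) | 0\{a} has moves deadlocked
Partition-refinement fixed point:
  B0 = {m0, n0}
  B1 = {m1, n1}
  B2 = {m3, n3}
  B3 = {m7, n7}
  B4 = {m12, n12}
  B5 = {m17, n17}
  B6 = {m19, n19}
  B7 = {m16, n16}
  B8 = {m13, n13}
  B9 = {m8, n8}
  B10 = {m4, n4}
  B11 = {m9, n9}
  B12 = {m15, n15}
  B13 = {m18, n18}
  B14 = {m14, n14}
  B15 = {m10, n10}
  B16 = {m5, n5}
  B17 = {m2, n2}
  B18 = {m6, n6}
  B19 = {m11, n11}
m0 ∈ B0, n0 ∈ B0 → same block

P ~ Q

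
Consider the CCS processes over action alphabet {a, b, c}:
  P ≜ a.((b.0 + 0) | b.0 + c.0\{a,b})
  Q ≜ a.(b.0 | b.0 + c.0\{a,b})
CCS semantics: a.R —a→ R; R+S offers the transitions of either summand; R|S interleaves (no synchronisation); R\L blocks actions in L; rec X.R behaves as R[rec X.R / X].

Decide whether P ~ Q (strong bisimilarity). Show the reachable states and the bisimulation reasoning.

YES

Reachable graph of P (6 states):
  u0 = a.((b.0 + 0) | b.0 + c.0\{a,b}) has moves --a--▸ u1
  u1 = (b.0 + 0) | b.0 + c.0\{a,b} has moves --b--▸ u2, --b--▸ u3, --c--▸ u4
  u2 = (b.0 + 0) | 0 has moves --b--▸ u5
  u3 = 0 | b.0 has moves --b--▸ u5
  u4 = 0\{a,b} has moves (no moves)
  u5 = 0 | 0 has moves (no moves)
Reachable graph of Q (6 states):
  v0 = a.(b.0 | b.0 + c.0\{a,b}) has moves --a--▸ v1
  v1 = b.0 | b.0 + c.0\{a,b} has moves --b--▸ v2, --b--▸ v3, --c--▸ v4
  v2 = 0 | b.0 has moves --b--▸ v5
  v3 = b.0 | 0 has moves --b--▸ v5
  v4 = 0\{a,b} has moves (no moves)
  v5 = 0 | 0 has moves (no moves)
Coarsest stable partition (strong bisimilarity classes):
  B0 = {u0, v0}
  B1 = {u1, v1}
  B2 = {u2, u3, v2, v3}
  B3 = {u4, u5, v4, v5}
u0 ∈ B0, v0 ∈ B0 → same block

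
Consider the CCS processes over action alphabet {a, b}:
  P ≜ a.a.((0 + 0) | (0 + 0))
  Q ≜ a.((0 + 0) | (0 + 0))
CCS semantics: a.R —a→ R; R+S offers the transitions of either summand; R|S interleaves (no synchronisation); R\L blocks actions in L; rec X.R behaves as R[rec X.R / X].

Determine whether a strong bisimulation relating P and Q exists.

P's transition system — 3 states:
  p0 = a.a.((0 + 0) | (0 + 0)) ⊢ --a--▸ p1
  p1 = a.((0 + 0) | (0 + 0)) ⊢ --a--▸ p2
  p2 = (0 + 0) | (0 + 0) ⊢ deadlocked
Q's transition system — 2 states:
  q0 = a.((0 + 0) | (0 + 0)) ⊢ --a--▸ q1
  q1 = (0 + 0) | (0 + 0) ⊢ deadlocked
Coarsest stable partition (strong bisimilarity classes):
  B0 = {p0}
  B1 = {p1, q0}
  B2 = {p2, q1}
p0 ∈ B0, q0 ∈ B1 → different blocks

NO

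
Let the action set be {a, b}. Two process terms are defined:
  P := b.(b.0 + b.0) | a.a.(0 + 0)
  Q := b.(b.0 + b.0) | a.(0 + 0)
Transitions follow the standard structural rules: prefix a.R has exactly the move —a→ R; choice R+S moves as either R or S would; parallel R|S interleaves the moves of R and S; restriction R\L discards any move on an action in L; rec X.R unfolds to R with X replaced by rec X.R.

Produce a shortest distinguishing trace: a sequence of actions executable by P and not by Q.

Reachable graph of P (9 states):
  s0 = b.(b.0 + b.0) | a.a.(0 + 0) → --a--▸ s1, --b--▸ s2
  s1 = b.(b.0 + b.0) | a.(0 + 0) → --a--▸ s3, --b--▸ s4
  s2 = (b.0 + b.0) | a.a.(0 + 0) → --a--▸ s4, --b--▸ s5
  s3 = b.(b.0 + b.0) | (0 + 0) → --b--▸ s6
  s4 = (b.0 + b.0) | a.(0 + 0) → --a--▸ s6, --b--▸ s7
  s5 = 0 | a.a.(0 + 0) → --a--▸ s7
  s6 = (b.0 + b.0) | (0 + 0) → --b--▸ s8
  s7 = 0 | a.(0 + 0) → --a--▸ s8
  s8 = 0 | (0 + 0) → stopped
Reachable graph of Q (6 states):
  t0 = b.(b.0 + b.0) | a.(0 + 0) → --a--▸ t1, --b--▸ t2
  t1 = b.(b.0 + b.0) | (0 + 0) → --b--▸ t3
  t2 = (b.0 + b.0) | a.(0 + 0) → --a--▸ t3, --b--▸ t4
  t3 = (b.0 + b.0) | (0 + 0) → --b--▸ t5
  t4 = 0 | a.(0 + 0) → --a--▸ t5
  t5 = 0 | (0 + 0) → stopped
Trace ⟨aa⟩ through P, begin at {s0}:
  step 1 (a): {s1}
  step 2 (a): {s3}
  — P admits the full trace.
Trace ⟨aa⟩ through Q, begin at {t0}:
  step 1 (a): {t1}
  step 2 (a): ∅ (Q stuck)

aa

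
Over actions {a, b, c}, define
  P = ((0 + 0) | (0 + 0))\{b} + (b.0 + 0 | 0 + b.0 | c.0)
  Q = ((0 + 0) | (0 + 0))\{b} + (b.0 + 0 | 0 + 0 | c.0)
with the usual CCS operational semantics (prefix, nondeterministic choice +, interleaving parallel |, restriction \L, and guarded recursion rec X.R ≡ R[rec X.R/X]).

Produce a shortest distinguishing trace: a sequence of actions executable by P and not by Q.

bc

LTS(P): 5 reachable states
  m0 = ((0 + 0) | (0 + 0))\{b} + (b.0 + 0 | 0 + b.0 | c.0) ⊢ -b-> m1, -b-> m2, -c-> m3
  m1 = 0 ⊢ ·
  m2 = 0 | c.0 ⊢ -c-> m4
  m3 = b.0 | 0 ⊢ -b-> m4
  m4 = 0 | 0 ⊢ ·
LTS(Q): 3 reachable states
  n0 = ((0 + 0) | (0 + 0))\{b} + (b.0 + 0 | 0 + 0 | c.0) ⊢ -b-> n1, -c-> n2
  n1 = 0 ⊢ ·
  n2 = 0 | 0 ⊢ ·
Executing bc from P (initial set {m0}):
  step 1 (b): {m1, m2}
  step 2 (c): {m4}
  P completes σ.
Executing bc from Q (initial set {n0}):
  step 1 (b): {n1}
  step 2 (c): no successor for Q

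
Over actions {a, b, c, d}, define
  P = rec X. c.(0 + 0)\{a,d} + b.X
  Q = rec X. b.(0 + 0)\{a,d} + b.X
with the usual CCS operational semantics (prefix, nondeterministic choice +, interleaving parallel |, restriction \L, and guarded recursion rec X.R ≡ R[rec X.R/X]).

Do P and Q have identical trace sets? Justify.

LTS(P): 2 reachable states
  u0 = rec X. c.(0 + 0)\{a,d} + b.X → -b-> u0, -c-> u1
  u1 = (0 + 0)\{a,d} → ·
LTS(Q): 2 reachable states
  v0 = rec X. b.(0 + 0)\{a,d} + b.X → -b-> v0, -b-> v1
  v1 = (0 + 0)\{a,d} → ·
Executing c from P (initial set {u0}):
  [1] c ⇒ {u1}
  ✓ P
Executing c from Q (initial set {v0}):
  [1] c ⇒ no successor for Q

trace-distinct — witness ⟨c⟩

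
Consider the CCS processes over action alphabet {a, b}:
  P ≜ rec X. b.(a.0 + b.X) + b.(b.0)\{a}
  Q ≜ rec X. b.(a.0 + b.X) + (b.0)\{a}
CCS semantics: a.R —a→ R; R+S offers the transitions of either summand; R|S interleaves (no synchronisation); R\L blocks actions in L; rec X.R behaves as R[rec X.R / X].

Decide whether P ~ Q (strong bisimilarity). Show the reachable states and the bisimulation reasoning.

NO

P's transition system — 5 states:
  u0 = rec X. b.(a.0 + b.X) + b.(b.0)\{a} ⊢ --b--▸ u1, --b--▸ u2
  u1 = (b.0)\{a} ⊢ --b--▸ u3
  u2 = a.0 + b.(rec X. b.(a.0 + b.X) + b.(b.0)\{a}) ⊢ --a--▸ u4, --b--▸ u0
  u3 = 0\{a} ⊢ deadlocked
  u4 = 0 ⊢ deadlocked
Q's transition system — 4 states:
  v0 = rec X. b.(a.0 + b.X) + (b.0)\{a} ⊢ --b--▸ v1, --b--▸ v2
  v1 = 0\{a} ⊢ deadlocked
  v2 = a.0 + b.(rec X. b.(a.0 + b.X) + (b.0)\{a}) ⊢ --a--▸ v3, --b--▸ v0
  v3 = 0 ⊢ deadlocked
Coarsest stable partition (strong bisimilarity classes):
  B0 = {u0}
  B1 = {u2}
  B2 = {u3, u4, v1, v3}
  B3 = {u1}
  B4 = {v0}
  B5 = {v2}
u0 ∈ B0, v0 ∈ B4 → different blocks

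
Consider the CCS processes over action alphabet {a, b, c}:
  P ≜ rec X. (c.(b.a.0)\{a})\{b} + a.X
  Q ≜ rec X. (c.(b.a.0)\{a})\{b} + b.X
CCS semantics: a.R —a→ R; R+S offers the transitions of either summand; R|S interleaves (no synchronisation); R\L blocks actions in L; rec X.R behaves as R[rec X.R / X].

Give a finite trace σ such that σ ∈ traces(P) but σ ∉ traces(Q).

P's transition system — 2 states:
  p0 = rec X. (c.(b.a.0)\{a})\{b} + a.X ⊢ =a=> p0, =c=> p1
  p1 = (b.a.0)\{a}\{b} ⊢ ∅
Q's transition system — 2 states:
  q0 = rec X. (c.(b.a.0)\{a})\{b} + b.X ⊢ =b=> q0, =c=> q1
  q1 = (b.a.0)\{a}\{b} ⊢ ∅
Run σ = ⟨a⟩ on P: start {p0}
  after a @ step 1: {p0}
  ✓ P
Run σ = ⟨a⟩ on Q: start {q0}
  after a @ step 1: no successor for Q

a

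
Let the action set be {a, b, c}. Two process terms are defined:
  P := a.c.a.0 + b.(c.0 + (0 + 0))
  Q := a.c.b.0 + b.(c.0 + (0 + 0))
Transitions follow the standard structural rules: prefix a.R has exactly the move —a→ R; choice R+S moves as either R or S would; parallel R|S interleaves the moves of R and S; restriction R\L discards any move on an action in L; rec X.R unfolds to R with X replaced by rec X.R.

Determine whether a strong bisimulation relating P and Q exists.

P ≁ Q

Reachable graph of P (5 states):
  p0 = a.c.a.0 + b.(c.0 + (0 + 0)) → -a-> p1, -b-> p2
  p1 = c.a.0 → -c-> p3
  p2 = c.0 + (0 + 0) → -c-> p4
  p3 = a.0 → -a-> p4
  p4 = 0 → stopped
Reachable graph of Q (5 states):
  q0 = a.c.b.0 + b.(c.0 + (0 + 0)) → -a-> q1, -b-> q2
  q1 = c.b.0 → -c-> q3
  q2 = c.0 + (0 + 0) → -c-> q4
  q3 = b.0 → -b-> q4
  q4 = 0 → stopped
Bisimilarity quotient blocks:
  B0 = {p0}
  B1 = {p1}
  B2 = {p3}
  B3 = {p4, q4}
  B4 = {p2, q2}
  B5 = {q0}
  B6 = {q1}
  B7 = {q3}
p0 ∈ B0, q0 ∈ B5 → different blocks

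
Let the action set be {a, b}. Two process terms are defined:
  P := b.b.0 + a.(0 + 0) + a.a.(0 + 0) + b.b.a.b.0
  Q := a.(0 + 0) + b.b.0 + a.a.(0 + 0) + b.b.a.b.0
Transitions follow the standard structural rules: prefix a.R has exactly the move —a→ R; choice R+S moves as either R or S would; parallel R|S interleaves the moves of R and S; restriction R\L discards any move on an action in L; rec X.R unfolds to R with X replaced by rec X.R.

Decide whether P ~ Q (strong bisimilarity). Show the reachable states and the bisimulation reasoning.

YES

Reachable graph of P (7 states):
  u0 = b.b.0 + a.(0 + 0) + a.a.(0 + 0) + b.b.a.b.0 :: =a=> u1, =a=> u2, =b=> u3, =b=> u4
  u1 = 0 + 0 :: stopped
  u2 = a.(0 + 0) :: =a=> u1
  u3 = b.0 :: =b=> u5
  u4 = b.a.b.0 :: =b=> u6
  u5 = 0 :: stopped
  u6 = a.b.0 :: =a=> u3
Reachable graph of Q (7 states):
  v0 = a.(0 + 0) + b.b.0 + a.a.(0 + 0) + b.b.a.b.0 :: =a=> v1, =a=> v2, =b=> v3, =b=> v4
  v1 = 0 + 0 :: stopped
  v2 = a.(0 + 0) :: =a=> v1
  v3 = b.0 :: =b=> v5
  v4 = b.a.b.0 :: =b=> v6
  v5 = 0 :: stopped
  v6 = a.b.0 :: =a=> v3
Partition-refinement fixed point:
  B0 = {u0, v0}
  B1 = {u1, u5, v1, v5}
  B2 = {u2, v2}
  B3 = {u4, v4}
  B4 = {u6, v6}
  B5 = {u3, v3}
u0 ∈ B0, v0 ∈ B0 → same block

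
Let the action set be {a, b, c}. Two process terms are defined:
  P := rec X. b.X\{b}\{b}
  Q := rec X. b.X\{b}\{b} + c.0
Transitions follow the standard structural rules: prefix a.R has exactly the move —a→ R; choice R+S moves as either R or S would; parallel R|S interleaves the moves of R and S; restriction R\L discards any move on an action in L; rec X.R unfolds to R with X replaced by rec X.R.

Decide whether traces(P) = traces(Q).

LTS(P): 2 reachable states
  m0 = rec X. b.X\{b}\{b} ⊢ -b-> m1
  m1 = (rec X. b.X\{b}\{b})\{b}\{b} ⊢ ∅
LTS(Q): 4 reachable states
  n0 = rec X. b.X\{b}\{b} + c.0 ⊢ -b-> n1, -c-> n2
  n1 = (rec X. b.X\{b}\{b} + c.0)\{b}\{b} ⊢ -c-> n3
  n2 = 0 ⊢ ∅
  n3 = 0\{b}\{b} ⊢ ∅
Executing c from Q (initial set {n0}):
  [1] c ⇒ {n2}
  Q completes σ.
Executing c from P (initial set {m0}):
  [1] c ⇒ ∅ (P stuck)

NO — witness ⟨c⟩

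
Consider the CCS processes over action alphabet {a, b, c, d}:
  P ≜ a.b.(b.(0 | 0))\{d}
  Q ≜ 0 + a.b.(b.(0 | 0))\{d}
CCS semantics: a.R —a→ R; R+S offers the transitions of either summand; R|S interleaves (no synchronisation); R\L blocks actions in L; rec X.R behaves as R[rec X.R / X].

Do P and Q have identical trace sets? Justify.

LTS(P): 4 reachable states
  m0 = a.b.(b.(0 | 0))\{d} ⊢ -a-> m1
  m1 = b.(b.(0 | 0))\{d} ⊢ -b-> m2
  m2 = (b.(0 | 0))\{d} ⊢ -b-> m3
  m3 = (0 | 0)\{d} ⊢ stopped
LTS(Q): 4 reachable states
  n0 = 0 + a.b.(b.(0 | 0))\{d} ⊢ -a-> n1
  n1 = b.(b.(0 | 0))\{d} ⊢ -b-> n2
  n2 = (b.(0 | 0))\{d} ⊢ -b-> n3
  n3 = (0 | 0)\{d} ⊢ stopped
Bisimilarity quotient blocks:
  B0 = {m0, n0}
  B1 = {m1, n1}
  B2 = {m2, n2}
  B3 = {m3, n3}
m0 ∈ B0, n0 ∈ B0 → same block
Bisimilar ⇒ trace-equivalent.

YES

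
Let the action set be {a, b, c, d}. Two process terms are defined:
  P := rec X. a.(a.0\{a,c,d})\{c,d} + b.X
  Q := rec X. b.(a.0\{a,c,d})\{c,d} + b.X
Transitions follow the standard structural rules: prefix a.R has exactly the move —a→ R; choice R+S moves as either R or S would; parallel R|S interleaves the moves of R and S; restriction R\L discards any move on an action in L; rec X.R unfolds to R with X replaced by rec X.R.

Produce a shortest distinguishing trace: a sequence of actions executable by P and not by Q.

a

P's transition system — 3 states:
  u0 = rec X. a.(a.0\{a,c,d})\{c,d} + b.X → ··a··> u1, ··b··> u0
  u1 = (a.0\{a,c,d})\{c,d} → ··a··> u2
  u2 = 0\{a,c,d}\{c,d} → stopped
Q's transition system — 3 states:
  v0 = rec X. b.(a.0\{a,c,d})\{c,d} + b.X → ··b··> v0, ··b··> v1
  v1 = (a.0\{a,c,d})\{c,d} → ··a··> v2
  v2 = 0\{a,c,d}\{c,d} → stopped
Trace ⟨a⟩ through P, begin at {u0}:
  after a @ step 1: {u1}
  P completes σ.
Trace ⟨a⟩ through Q, begin at {v0}:
  after a @ step 1: no successor for Q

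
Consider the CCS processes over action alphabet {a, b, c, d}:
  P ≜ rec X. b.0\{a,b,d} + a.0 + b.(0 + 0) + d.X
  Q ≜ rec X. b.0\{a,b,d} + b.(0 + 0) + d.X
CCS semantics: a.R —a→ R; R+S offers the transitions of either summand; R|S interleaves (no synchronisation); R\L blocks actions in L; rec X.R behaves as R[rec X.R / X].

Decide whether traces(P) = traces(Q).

P's transition system — 4 states:
  s0 = rec X. b.0\{a,b,d} + a.0 + b.(0 + 0) + d.X ⊢ -a-> s1, -b-> s2, -b-> s3, -d-> s0
  s1 = 0 ⊢ ∅
  s2 = 0 + 0 ⊢ ∅
  s3 = 0\{a,b,d} ⊢ ∅
Q's transition system — 3 states:
  t0 = rec X. b.0\{a,b,d} + b.(0 + 0) + d.X ⊢ -b-> t1, -b-> t2, -d-> t0
  t1 = 0 + 0 ⊢ ∅
  t2 = 0\{a,b,d} ⊢ ∅
Trace ⟨a⟩ through P, begin at {s0}:
  step 1 (a): {s1}
  — P admits the full trace.
Trace ⟨a⟩ through Q, begin at {t0}:
  step 1 (a): ∅ (Q stuck)

NO — witness ⟨a⟩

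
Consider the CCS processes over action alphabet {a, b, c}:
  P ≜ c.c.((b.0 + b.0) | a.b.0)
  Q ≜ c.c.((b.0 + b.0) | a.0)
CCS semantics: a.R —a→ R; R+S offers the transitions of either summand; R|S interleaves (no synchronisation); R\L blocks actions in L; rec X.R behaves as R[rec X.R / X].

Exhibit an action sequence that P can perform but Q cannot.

LTS(P): 8 reachable states
  p0 = c.c.((b.0 + b.0) | a.b.0) ⊢ ··c··> p1
  p1 = c.((b.0 + b.0) | a.b.0) ⊢ ··c··> p2
  p2 = (b.0 + b.0) | a.b.0 ⊢ ··a··> p3, ··b··> p4
  p3 = (b.0 + b.0) | b.0 ⊢ ··b··> p5, ··b··> p6
  p4 = 0 | a.b.0 ⊢ ··a··> p6
  p5 = (b.0 + b.0) | 0 ⊢ ··b··> p7
  p6 = 0 | b.0 ⊢ ··b··> p7
  p7 = 0 | 0 ⊢ stopped
LTS(Q): 6 reachable states
  q0 = c.c.((b.0 + b.0) | a.0) ⊢ ··c··> q1
  q1 = c.((b.0 + b.0) | a.0) ⊢ ··c··> q2
  q2 = (b.0 + b.0) | a.0 ⊢ ··a··> q3, ··b··> q4
  q3 = (b.0 + b.0) | 0 ⊢ ··b··> q5
  q4 = 0 | a.0 ⊢ ··a··> q5
  q5 = 0 | 0 ⊢ stopped
Run σ = ⟨ccabb⟩ on P: start {p0}
  step 1 (c): {p1}
  step 2 (c): {p2}
  step 3 (a): {p3}
  step 4 (b): {p5, p6}
  step 5 (b): {p7}
  ✓ P
Run σ = ⟨ccabb⟩ on Q: start {q0}
  step 1 (c): {q1}
  step 2 (c): {q2}
  step 3 (a): {q3}
  step 4 (b): {q5}
  step 5 (b): ∅ (Q stuck)

ccabb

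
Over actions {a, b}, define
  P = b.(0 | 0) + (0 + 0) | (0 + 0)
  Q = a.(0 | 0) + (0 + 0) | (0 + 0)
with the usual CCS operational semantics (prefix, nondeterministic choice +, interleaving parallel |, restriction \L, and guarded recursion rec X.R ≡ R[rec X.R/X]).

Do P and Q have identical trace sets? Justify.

trace-distinct — witness ⟨b⟩

LTS(P): 2 reachable states
  p0 = b.(0 | 0) + (0 + 0) | (0 + 0) | ··b··> p1
  p1 = 0 | 0 | (no moves)
LTS(Q): 2 reachable states
  q0 = a.(0 | 0) + (0 + 0) | (0 + 0) | ··a··> q1
  q1 = 0 | 0 | (no moves)
Run σ = ⟨b⟩ on P: start {p0}
  step 1 (b): {p1}
  ✓ P
Run σ = ⟨b⟩ on Q: start {q0}
  step 1 (b): ∅ (Q stuck)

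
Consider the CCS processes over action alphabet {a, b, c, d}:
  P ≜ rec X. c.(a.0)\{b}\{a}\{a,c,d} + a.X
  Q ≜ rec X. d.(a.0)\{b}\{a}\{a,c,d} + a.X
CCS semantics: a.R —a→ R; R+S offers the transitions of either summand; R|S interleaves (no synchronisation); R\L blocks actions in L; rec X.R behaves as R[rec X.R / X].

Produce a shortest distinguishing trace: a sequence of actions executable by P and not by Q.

c

Reachable graph of P (2 states):
  s0 = rec X. c.(a.0)\{b}\{a}\{a,c,d} + a.X → —a→ s0, —c→ s1
  s1 = (a.0)\{b}\{a}\{a,c,d} → stopped
Reachable graph of Q (2 states):
  t0 = rec X. d.(a.0)\{b}\{a}\{a,c,d} + a.X → —a→ t0, —d→ t1
  t1 = (a.0)\{b}\{a}\{a,c,d} → stopped
Executing c from P (initial set {s0}):
  [1] c ⇒ {s1}
  P completes σ.
Executing c from Q (initial set {t0}):
  [1] c ⇒ ∅ (Q stuck)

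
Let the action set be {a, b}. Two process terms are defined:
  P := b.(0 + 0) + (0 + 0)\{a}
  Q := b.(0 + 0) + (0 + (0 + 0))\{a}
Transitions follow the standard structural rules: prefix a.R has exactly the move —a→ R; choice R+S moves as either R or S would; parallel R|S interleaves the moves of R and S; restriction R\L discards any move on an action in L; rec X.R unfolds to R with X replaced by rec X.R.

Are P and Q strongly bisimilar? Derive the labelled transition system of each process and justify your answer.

Reachable graph of P (2 states):
  s0 = b.(0 + 0) + (0 + 0)\{a} | ··b··> s1
  s1 = 0 + 0 | deadlocked
Reachable graph of Q (2 states):
  t0 = b.(0 + 0) + (0 + (0 + 0))\{a} | ··b··> t1
  t1 = 0 + 0 | deadlocked
Coarsest stable partition (strong bisimilarity classes):
  B0 = {s0, t0}
  B1 = {s1, t1}
s0 ∈ B0, t0 ∈ B0 → same block

P ~ Q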